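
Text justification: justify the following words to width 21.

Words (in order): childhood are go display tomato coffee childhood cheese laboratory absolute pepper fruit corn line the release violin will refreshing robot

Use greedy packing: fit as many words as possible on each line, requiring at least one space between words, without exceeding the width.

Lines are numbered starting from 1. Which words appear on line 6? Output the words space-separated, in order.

Answer: line the release

Derivation:
Line 1: ['childhood', 'are', 'go'] (min_width=16, slack=5)
Line 2: ['display', 'tomato', 'coffee'] (min_width=21, slack=0)
Line 3: ['childhood', 'cheese'] (min_width=16, slack=5)
Line 4: ['laboratory', 'absolute'] (min_width=19, slack=2)
Line 5: ['pepper', 'fruit', 'corn'] (min_width=17, slack=4)
Line 6: ['line', 'the', 'release'] (min_width=16, slack=5)
Line 7: ['violin', 'will'] (min_width=11, slack=10)
Line 8: ['refreshing', 'robot'] (min_width=16, slack=5)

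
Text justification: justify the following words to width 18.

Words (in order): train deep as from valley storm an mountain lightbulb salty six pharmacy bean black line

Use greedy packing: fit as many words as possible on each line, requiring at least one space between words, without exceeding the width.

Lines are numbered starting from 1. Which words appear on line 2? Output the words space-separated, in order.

Line 1: ['train', 'deep', 'as', 'from'] (min_width=18, slack=0)
Line 2: ['valley', 'storm', 'an'] (min_width=15, slack=3)
Line 3: ['mountain', 'lightbulb'] (min_width=18, slack=0)
Line 4: ['salty', 'six', 'pharmacy'] (min_width=18, slack=0)
Line 5: ['bean', 'black', 'line'] (min_width=15, slack=3)

Answer: valley storm an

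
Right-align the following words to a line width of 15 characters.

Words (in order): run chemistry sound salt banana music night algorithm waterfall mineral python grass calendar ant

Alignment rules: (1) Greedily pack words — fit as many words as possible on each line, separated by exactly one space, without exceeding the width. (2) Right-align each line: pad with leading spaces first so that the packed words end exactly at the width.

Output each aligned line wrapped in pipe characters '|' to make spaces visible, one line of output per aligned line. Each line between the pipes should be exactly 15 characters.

Line 1: ['run', 'chemistry'] (min_width=13, slack=2)
Line 2: ['sound', 'salt'] (min_width=10, slack=5)
Line 3: ['banana', 'music'] (min_width=12, slack=3)
Line 4: ['night', 'algorithm'] (min_width=15, slack=0)
Line 5: ['waterfall'] (min_width=9, slack=6)
Line 6: ['mineral', 'python'] (min_width=14, slack=1)
Line 7: ['grass', 'calendar'] (min_width=14, slack=1)
Line 8: ['ant'] (min_width=3, slack=12)

Answer: |  run chemistry|
|     sound salt|
|   banana music|
|night algorithm|
|      waterfall|
| mineral python|
| grass calendar|
|            ant|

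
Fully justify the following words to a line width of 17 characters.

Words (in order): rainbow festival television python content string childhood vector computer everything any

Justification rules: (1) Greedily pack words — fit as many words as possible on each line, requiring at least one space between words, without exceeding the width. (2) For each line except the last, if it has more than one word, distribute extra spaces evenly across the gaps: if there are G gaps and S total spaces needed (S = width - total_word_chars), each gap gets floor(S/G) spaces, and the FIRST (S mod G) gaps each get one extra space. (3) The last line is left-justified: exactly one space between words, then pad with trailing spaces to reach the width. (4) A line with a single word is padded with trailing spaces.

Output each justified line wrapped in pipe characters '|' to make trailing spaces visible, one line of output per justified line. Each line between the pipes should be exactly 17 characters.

Answer: |rainbow  festival|
|television python|
|content    string|
|childhood  vector|
|computer         |
|everything any   |

Derivation:
Line 1: ['rainbow', 'festival'] (min_width=16, slack=1)
Line 2: ['television', 'python'] (min_width=17, slack=0)
Line 3: ['content', 'string'] (min_width=14, slack=3)
Line 4: ['childhood', 'vector'] (min_width=16, slack=1)
Line 5: ['computer'] (min_width=8, slack=9)
Line 6: ['everything', 'any'] (min_width=14, slack=3)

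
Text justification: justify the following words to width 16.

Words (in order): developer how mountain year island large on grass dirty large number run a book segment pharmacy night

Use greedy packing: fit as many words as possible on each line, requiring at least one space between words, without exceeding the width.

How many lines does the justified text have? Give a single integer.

Line 1: ['developer', 'how'] (min_width=13, slack=3)
Line 2: ['mountain', 'year'] (min_width=13, slack=3)
Line 3: ['island', 'large', 'on'] (min_width=15, slack=1)
Line 4: ['grass', 'dirty'] (min_width=11, slack=5)
Line 5: ['large', 'number', 'run'] (min_width=16, slack=0)
Line 6: ['a', 'book', 'segment'] (min_width=14, slack=2)
Line 7: ['pharmacy', 'night'] (min_width=14, slack=2)
Total lines: 7

Answer: 7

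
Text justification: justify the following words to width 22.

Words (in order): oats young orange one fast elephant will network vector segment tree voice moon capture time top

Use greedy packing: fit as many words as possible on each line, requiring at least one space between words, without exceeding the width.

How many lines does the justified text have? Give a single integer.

Answer: 5

Derivation:
Line 1: ['oats', 'young', 'orange', 'one'] (min_width=21, slack=1)
Line 2: ['fast', 'elephant', 'will'] (min_width=18, slack=4)
Line 3: ['network', 'vector', 'segment'] (min_width=22, slack=0)
Line 4: ['tree', 'voice', 'moon'] (min_width=15, slack=7)
Line 5: ['capture', 'time', 'top'] (min_width=16, slack=6)
Total lines: 5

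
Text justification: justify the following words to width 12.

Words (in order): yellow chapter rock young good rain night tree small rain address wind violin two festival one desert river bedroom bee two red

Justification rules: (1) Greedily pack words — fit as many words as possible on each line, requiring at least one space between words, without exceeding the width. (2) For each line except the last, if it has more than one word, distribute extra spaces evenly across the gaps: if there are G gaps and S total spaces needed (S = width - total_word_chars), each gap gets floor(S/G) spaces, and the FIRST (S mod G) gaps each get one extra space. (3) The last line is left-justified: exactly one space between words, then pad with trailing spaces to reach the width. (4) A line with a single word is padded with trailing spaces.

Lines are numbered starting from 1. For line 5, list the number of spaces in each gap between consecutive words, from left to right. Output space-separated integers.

Line 1: ['yellow'] (min_width=6, slack=6)
Line 2: ['chapter', 'rock'] (min_width=12, slack=0)
Line 3: ['young', 'good'] (min_width=10, slack=2)
Line 4: ['rain', 'night'] (min_width=10, slack=2)
Line 5: ['tree', 'small'] (min_width=10, slack=2)
Line 6: ['rain', 'address'] (min_width=12, slack=0)
Line 7: ['wind', 'violin'] (min_width=11, slack=1)
Line 8: ['two', 'festival'] (min_width=12, slack=0)
Line 9: ['one', 'desert'] (min_width=10, slack=2)
Line 10: ['river'] (min_width=5, slack=7)
Line 11: ['bedroom', 'bee'] (min_width=11, slack=1)
Line 12: ['two', 'red'] (min_width=7, slack=5)

Answer: 3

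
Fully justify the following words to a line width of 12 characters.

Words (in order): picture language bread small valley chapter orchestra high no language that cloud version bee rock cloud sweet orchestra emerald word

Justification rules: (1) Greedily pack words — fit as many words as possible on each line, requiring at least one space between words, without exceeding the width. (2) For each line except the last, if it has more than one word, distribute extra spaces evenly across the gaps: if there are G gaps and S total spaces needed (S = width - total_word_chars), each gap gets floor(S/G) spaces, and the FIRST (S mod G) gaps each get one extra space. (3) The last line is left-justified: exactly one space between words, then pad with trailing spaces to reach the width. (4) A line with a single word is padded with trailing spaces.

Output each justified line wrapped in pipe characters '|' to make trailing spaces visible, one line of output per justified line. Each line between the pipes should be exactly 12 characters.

Answer: |picture     |
|language    |
|bread  small|
|valley      |
|chapter     |
|orchestra   |
|high      no|
|language    |
|that   cloud|
|version  bee|
|rock   cloud|
|sweet       |
|orchestra   |
|emerald word|

Derivation:
Line 1: ['picture'] (min_width=7, slack=5)
Line 2: ['language'] (min_width=8, slack=4)
Line 3: ['bread', 'small'] (min_width=11, slack=1)
Line 4: ['valley'] (min_width=6, slack=6)
Line 5: ['chapter'] (min_width=7, slack=5)
Line 6: ['orchestra'] (min_width=9, slack=3)
Line 7: ['high', 'no'] (min_width=7, slack=5)
Line 8: ['language'] (min_width=8, slack=4)
Line 9: ['that', 'cloud'] (min_width=10, slack=2)
Line 10: ['version', 'bee'] (min_width=11, slack=1)
Line 11: ['rock', 'cloud'] (min_width=10, slack=2)
Line 12: ['sweet'] (min_width=5, slack=7)
Line 13: ['orchestra'] (min_width=9, slack=3)
Line 14: ['emerald', 'word'] (min_width=12, slack=0)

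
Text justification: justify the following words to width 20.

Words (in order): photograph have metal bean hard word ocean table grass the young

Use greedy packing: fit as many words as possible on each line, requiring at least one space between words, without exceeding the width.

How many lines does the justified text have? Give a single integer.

Line 1: ['photograph', 'have'] (min_width=15, slack=5)
Line 2: ['metal', 'bean', 'hard', 'word'] (min_width=20, slack=0)
Line 3: ['ocean', 'table', 'grass'] (min_width=17, slack=3)
Line 4: ['the', 'young'] (min_width=9, slack=11)
Total lines: 4

Answer: 4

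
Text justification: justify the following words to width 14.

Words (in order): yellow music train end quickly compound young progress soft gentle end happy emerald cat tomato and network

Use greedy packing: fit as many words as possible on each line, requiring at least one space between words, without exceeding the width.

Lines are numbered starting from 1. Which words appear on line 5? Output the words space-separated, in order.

Line 1: ['yellow', 'music'] (min_width=12, slack=2)
Line 2: ['train', 'end'] (min_width=9, slack=5)
Line 3: ['quickly'] (min_width=7, slack=7)
Line 4: ['compound', 'young'] (min_width=14, slack=0)
Line 5: ['progress', 'soft'] (min_width=13, slack=1)
Line 6: ['gentle', 'end'] (min_width=10, slack=4)
Line 7: ['happy', 'emerald'] (min_width=13, slack=1)
Line 8: ['cat', 'tomato', 'and'] (min_width=14, slack=0)
Line 9: ['network'] (min_width=7, slack=7)

Answer: progress soft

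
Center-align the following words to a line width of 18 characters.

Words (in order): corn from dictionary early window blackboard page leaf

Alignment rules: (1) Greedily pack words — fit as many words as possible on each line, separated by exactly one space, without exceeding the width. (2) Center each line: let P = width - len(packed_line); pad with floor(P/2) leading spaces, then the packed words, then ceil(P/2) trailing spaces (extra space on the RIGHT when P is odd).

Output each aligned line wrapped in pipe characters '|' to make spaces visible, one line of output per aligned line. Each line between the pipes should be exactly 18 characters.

Line 1: ['corn', 'from'] (min_width=9, slack=9)
Line 2: ['dictionary', 'early'] (min_width=16, slack=2)
Line 3: ['window', 'blackboard'] (min_width=17, slack=1)
Line 4: ['page', 'leaf'] (min_width=9, slack=9)

Answer: |    corn from     |
| dictionary early |
|window blackboard |
|    page leaf     |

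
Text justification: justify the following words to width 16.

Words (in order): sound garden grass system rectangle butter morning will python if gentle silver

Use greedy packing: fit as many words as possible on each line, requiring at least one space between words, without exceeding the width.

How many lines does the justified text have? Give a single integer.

Answer: 6

Derivation:
Line 1: ['sound', 'garden'] (min_width=12, slack=4)
Line 2: ['grass', 'system'] (min_width=12, slack=4)
Line 3: ['rectangle', 'butter'] (min_width=16, slack=0)
Line 4: ['morning', 'will'] (min_width=12, slack=4)
Line 5: ['python', 'if', 'gentle'] (min_width=16, slack=0)
Line 6: ['silver'] (min_width=6, slack=10)
Total lines: 6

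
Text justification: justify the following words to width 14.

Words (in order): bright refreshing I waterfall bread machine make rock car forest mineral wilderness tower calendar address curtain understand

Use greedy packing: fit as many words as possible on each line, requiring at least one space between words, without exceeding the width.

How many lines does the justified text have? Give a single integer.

Answer: 11

Derivation:
Line 1: ['bright'] (min_width=6, slack=8)
Line 2: ['refreshing', 'I'] (min_width=12, slack=2)
Line 3: ['waterfall'] (min_width=9, slack=5)
Line 4: ['bread', 'machine'] (min_width=13, slack=1)
Line 5: ['make', 'rock', 'car'] (min_width=13, slack=1)
Line 6: ['forest', 'mineral'] (min_width=14, slack=0)
Line 7: ['wilderness'] (min_width=10, slack=4)
Line 8: ['tower', 'calendar'] (min_width=14, slack=0)
Line 9: ['address'] (min_width=7, slack=7)
Line 10: ['curtain'] (min_width=7, slack=7)
Line 11: ['understand'] (min_width=10, slack=4)
Total lines: 11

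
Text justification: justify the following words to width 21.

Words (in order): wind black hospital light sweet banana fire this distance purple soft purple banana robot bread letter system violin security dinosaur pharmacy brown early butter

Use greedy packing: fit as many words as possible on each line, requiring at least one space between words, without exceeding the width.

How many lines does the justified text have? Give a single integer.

Line 1: ['wind', 'black', 'hospital'] (min_width=19, slack=2)
Line 2: ['light', 'sweet', 'banana'] (min_width=18, slack=3)
Line 3: ['fire', 'this', 'distance'] (min_width=18, slack=3)
Line 4: ['purple', 'soft', 'purple'] (min_width=18, slack=3)
Line 5: ['banana', 'robot', 'bread'] (min_width=18, slack=3)
Line 6: ['letter', 'system', 'violin'] (min_width=20, slack=1)
Line 7: ['security', 'dinosaur'] (min_width=17, slack=4)
Line 8: ['pharmacy', 'brown', 'early'] (min_width=20, slack=1)
Line 9: ['butter'] (min_width=6, slack=15)
Total lines: 9

Answer: 9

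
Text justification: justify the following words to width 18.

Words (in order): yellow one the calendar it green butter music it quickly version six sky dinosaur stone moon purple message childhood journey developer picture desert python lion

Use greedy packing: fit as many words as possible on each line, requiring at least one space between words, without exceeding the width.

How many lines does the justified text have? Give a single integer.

Line 1: ['yellow', 'one', 'the'] (min_width=14, slack=4)
Line 2: ['calendar', 'it', 'green'] (min_width=17, slack=1)
Line 3: ['butter', 'music', 'it'] (min_width=15, slack=3)
Line 4: ['quickly', 'version'] (min_width=15, slack=3)
Line 5: ['six', 'sky', 'dinosaur'] (min_width=16, slack=2)
Line 6: ['stone', 'moon', 'purple'] (min_width=17, slack=1)
Line 7: ['message', 'childhood'] (min_width=17, slack=1)
Line 8: ['journey', 'developer'] (min_width=17, slack=1)
Line 9: ['picture', 'desert'] (min_width=14, slack=4)
Line 10: ['python', 'lion'] (min_width=11, slack=7)
Total lines: 10

Answer: 10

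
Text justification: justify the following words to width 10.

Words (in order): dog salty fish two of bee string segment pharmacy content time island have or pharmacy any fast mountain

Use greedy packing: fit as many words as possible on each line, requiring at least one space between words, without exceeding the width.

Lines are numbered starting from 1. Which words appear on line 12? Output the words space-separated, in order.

Answer: any fast

Derivation:
Line 1: ['dog', 'salty'] (min_width=9, slack=1)
Line 2: ['fish', 'two'] (min_width=8, slack=2)
Line 3: ['of', 'bee'] (min_width=6, slack=4)
Line 4: ['string'] (min_width=6, slack=4)
Line 5: ['segment'] (min_width=7, slack=3)
Line 6: ['pharmacy'] (min_width=8, slack=2)
Line 7: ['content'] (min_width=7, slack=3)
Line 8: ['time'] (min_width=4, slack=6)
Line 9: ['island'] (min_width=6, slack=4)
Line 10: ['have', 'or'] (min_width=7, slack=3)
Line 11: ['pharmacy'] (min_width=8, slack=2)
Line 12: ['any', 'fast'] (min_width=8, slack=2)
Line 13: ['mountain'] (min_width=8, slack=2)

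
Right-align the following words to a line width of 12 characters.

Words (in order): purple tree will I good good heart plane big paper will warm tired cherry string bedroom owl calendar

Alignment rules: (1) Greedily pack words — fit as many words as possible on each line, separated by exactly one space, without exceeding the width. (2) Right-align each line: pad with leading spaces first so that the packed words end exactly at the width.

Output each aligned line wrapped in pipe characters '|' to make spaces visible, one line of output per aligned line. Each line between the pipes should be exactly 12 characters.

Answer: | purple tree|
| will I good|
|  good heart|
|   plane big|
|  paper will|
|  warm tired|
|      cherry|
|      string|
| bedroom owl|
|    calendar|

Derivation:
Line 1: ['purple', 'tree'] (min_width=11, slack=1)
Line 2: ['will', 'I', 'good'] (min_width=11, slack=1)
Line 3: ['good', 'heart'] (min_width=10, slack=2)
Line 4: ['plane', 'big'] (min_width=9, slack=3)
Line 5: ['paper', 'will'] (min_width=10, slack=2)
Line 6: ['warm', 'tired'] (min_width=10, slack=2)
Line 7: ['cherry'] (min_width=6, slack=6)
Line 8: ['string'] (min_width=6, slack=6)
Line 9: ['bedroom', 'owl'] (min_width=11, slack=1)
Line 10: ['calendar'] (min_width=8, slack=4)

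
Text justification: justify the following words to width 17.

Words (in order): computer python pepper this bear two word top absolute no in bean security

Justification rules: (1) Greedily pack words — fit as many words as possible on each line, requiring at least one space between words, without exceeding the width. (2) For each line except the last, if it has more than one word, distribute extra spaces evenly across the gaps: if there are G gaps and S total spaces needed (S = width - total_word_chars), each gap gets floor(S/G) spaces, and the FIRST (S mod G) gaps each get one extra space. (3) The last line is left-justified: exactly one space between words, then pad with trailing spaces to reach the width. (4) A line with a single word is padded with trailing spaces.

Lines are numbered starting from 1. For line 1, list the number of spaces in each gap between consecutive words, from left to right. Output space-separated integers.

Line 1: ['computer', 'python'] (min_width=15, slack=2)
Line 2: ['pepper', 'this', 'bear'] (min_width=16, slack=1)
Line 3: ['two', 'word', 'top'] (min_width=12, slack=5)
Line 4: ['absolute', 'no', 'in'] (min_width=14, slack=3)
Line 5: ['bean', 'security'] (min_width=13, slack=4)

Answer: 3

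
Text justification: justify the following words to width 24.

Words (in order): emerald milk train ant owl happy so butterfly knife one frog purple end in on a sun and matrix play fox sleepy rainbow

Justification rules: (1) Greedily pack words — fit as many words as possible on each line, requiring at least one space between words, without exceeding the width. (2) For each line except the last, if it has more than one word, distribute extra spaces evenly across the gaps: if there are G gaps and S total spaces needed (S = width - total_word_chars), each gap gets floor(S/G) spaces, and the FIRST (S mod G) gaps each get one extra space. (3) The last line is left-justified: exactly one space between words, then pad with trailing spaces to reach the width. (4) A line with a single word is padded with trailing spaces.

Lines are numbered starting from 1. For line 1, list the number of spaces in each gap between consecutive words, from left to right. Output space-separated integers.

Answer: 2 2 1

Derivation:
Line 1: ['emerald', 'milk', 'train', 'ant'] (min_width=22, slack=2)
Line 2: ['owl', 'happy', 'so', 'butterfly'] (min_width=22, slack=2)
Line 3: ['knife', 'one', 'frog', 'purple'] (min_width=21, slack=3)
Line 4: ['end', 'in', 'on', 'a', 'sun', 'and'] (min_width=19, slack=5)
Line 5: ['matrix', 'play', 'fox', 'sleepy'] (min_width=22, slack=2)
Line 6: ['rainbow'] (min_width=7, slack=17)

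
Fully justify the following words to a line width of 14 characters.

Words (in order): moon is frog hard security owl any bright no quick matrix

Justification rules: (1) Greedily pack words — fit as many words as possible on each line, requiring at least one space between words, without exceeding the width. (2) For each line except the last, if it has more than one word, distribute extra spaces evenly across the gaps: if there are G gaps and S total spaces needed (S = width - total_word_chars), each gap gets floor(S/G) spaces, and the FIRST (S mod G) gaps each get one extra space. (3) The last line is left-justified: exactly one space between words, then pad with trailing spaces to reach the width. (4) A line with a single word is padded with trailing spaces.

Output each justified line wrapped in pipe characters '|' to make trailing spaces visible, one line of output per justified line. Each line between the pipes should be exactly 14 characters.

Answer: |moon  is  frog|
|hard  security|
|owl any bright|
|no       quick|
|matrix        |

Derivation:
Line 1: ['moon', 'is', 'frog'] (min_width=12, slack=2)
Line 2: ['hard', 'security'] (min_width=13, slack=1)
Line 3: ['owl', 'any', 'bright'] (min_width=14, slack=0)
Line 4: ['no', 'quick'] (min_width=8, slack=6)
Line 5: ['matrix'] (min_width=6, slack=8)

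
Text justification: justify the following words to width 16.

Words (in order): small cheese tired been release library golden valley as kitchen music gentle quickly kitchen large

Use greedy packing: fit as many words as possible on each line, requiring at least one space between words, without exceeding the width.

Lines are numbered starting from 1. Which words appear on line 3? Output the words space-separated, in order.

Line 1: ['small', 'cheese'] (min_width=12, slack=4)
Line 2: ['tired', 'been'] (min_width=10, slack=6)
Line 3: ['release', 'library'] (min_width=15, slack=1)
Line 4: ['golden', 'valley', 'as'] (min_width=16, slack=0)
Line 5: ['kitchen', 'music'] (min_width=13, slack=3)
Line 6: ['gentle', 'quickly'] (min_width=14, slack=2)
Line 7: ['kitchen', 'large'] (min_width=13, slack=3)

Answer: release library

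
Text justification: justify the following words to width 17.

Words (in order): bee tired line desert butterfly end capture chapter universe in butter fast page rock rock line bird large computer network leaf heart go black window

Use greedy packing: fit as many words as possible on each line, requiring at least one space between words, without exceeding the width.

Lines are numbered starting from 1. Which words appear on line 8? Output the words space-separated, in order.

Line 1: ['bee', 'tired', 'line'] (min_width=14, slack=3)
Line 2: ['desert', 'butterfly'] (min_width=16, slack=1)
Line 3: ['end', 'capture'] (min_width=11, slack=6)
Line 4: ['chapter', 'universe'] (min_width=16, slack=1)
Line 5: ['in', 'butter', 'fast'] (min_width=14, slack=3)
Line 6: ['page', 'rock', 'rock'] (min_width=14, slack=3)
Line 7: ['line', 'bird', 'large'] (min_width=15, slack=2)
Line 8: ['computer', 'network'] (min_width=16, slack=1)
Line 9: ['leaf', 'heart', 'go'] (min_width=13, slack=4)
Line 10: ['black', 'window'] (min_width=12, slack=5)

Answer: computer network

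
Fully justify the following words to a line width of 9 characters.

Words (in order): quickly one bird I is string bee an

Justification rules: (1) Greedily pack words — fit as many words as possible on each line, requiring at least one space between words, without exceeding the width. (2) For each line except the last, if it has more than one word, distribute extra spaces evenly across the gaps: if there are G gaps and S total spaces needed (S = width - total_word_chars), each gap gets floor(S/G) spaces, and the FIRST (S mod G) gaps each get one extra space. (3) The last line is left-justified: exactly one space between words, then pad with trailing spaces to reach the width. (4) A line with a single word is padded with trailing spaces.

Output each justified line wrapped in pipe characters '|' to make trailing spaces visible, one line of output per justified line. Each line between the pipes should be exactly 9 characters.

Answer: |quickly  |
|one  bird|
|I      is|
|string   |
|bee an   |

Derivation:
Line 1: ['quickly'] (min_width=7, slack=2)
Line 2: ['one', 'bird'] (min_width=8, slack=1)
Line 3: ['I', 'is'] (min_width=4, slack=5)
Line 4: ['string'] (min_width=6, slack=3)
Line 5: ['bee', 'an'] (min_width=6, slack=3)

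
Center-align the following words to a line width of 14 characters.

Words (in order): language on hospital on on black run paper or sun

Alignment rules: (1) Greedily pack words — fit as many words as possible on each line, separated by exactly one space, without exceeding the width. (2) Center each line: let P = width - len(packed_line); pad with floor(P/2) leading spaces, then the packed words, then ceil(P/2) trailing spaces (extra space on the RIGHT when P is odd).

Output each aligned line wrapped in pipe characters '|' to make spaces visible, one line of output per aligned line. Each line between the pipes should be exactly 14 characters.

Line 1: ['language', 'on'] (min_width=11, slack=3)
Line 2: ['hospital', 'on', 'on'] (min_width=14, slack=0)
Line 3: ['black', 'run'] (min_width=9, slack=5)
Line 4: ['paper', 'or', 'sun'] (min_width=12, slack=2)

Answer: | language on  |
|hospital on on|
|  black run   |
| paper or sun |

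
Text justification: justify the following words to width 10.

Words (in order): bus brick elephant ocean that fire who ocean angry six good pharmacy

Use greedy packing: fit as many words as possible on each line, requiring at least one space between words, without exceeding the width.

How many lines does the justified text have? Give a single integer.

Line 1: ['bus', 'brick'] (min_width=9, slack=1)
Line 2: ['elephant'] (min_width=8, slack=2)
Line 3: ['ocean', 'that'] (min_width=10, slack=0)
Line 4: ['fire', 'who'] (min_width=8, slack=2)
Line 5: ['ocean'] (min_width=5, slack=5)
Line 6: ['angry', 'six'] (min_width=9, slack=1)
Line 7: ['good'] (min_width=4, slack=6)
Line 8: ['pharmacy'] (min_width=8, slack=2)
Total lines: 8

Answer: 8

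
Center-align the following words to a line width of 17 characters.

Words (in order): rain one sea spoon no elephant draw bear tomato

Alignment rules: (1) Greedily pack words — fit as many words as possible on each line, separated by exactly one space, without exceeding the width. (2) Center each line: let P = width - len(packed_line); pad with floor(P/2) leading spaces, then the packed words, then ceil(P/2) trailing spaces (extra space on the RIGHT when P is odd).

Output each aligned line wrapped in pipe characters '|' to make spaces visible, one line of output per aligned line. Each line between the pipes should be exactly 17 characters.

Answer: |  rain one sea   |
|spoon no elephant|
|draw bear tomato |

Derivation:
Line 1: ['rain', 'one', 'sea'] (min_width=12, slack=5)
Line 2: ['spoon', 'no', 'elephant'] (min_width=17, slack=0)
Line 3: ['draw', 'bear', 'tomato'] (min_width=16, slack=1)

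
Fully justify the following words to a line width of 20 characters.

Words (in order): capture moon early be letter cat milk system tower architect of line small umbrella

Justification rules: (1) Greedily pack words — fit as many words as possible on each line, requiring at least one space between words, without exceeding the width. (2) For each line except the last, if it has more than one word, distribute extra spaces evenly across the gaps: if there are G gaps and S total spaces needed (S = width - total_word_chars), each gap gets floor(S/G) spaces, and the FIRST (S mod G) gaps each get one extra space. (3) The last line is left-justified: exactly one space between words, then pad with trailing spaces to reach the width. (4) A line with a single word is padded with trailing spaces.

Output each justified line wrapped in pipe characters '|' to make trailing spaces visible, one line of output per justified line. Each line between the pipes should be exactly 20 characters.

Answer: |capture  moon  early|
|be  letter  cat milk|
|system         tower|
|architect   of  line|
|small umbrella      |

Derivation:
Line 1: ['capture', 'moon', 'early'] (min_width=18, slack=2)
Line 2: ['be', 'letter', 'cat', 'milk'] (min_width=18, slack=2)
Line 3: ['system', 'tower'] (min_width=12, slack=8)
Line 4: ['architect', 'of', 'line'] (min_width=17, slack=3)
Line 5: ['small', 'umbrella'] (min_width=14, slack=6)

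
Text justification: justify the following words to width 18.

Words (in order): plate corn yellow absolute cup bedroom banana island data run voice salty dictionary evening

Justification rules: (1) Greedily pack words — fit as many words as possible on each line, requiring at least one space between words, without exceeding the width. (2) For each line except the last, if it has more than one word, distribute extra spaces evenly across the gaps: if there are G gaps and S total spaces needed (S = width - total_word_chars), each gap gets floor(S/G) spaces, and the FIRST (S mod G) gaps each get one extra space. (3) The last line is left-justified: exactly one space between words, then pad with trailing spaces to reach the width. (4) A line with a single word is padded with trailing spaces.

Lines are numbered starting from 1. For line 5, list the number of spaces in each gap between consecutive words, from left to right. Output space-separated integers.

Answer: 8

Derivation:
Line 1: ['plate', 'corn', 'yellow'] (min_width=17, slack=1)
Line 2: ['absolute', 'cup'] (min_width=12, slack=6)
Line 3: ['bedroom', 'banana'] (min_width=14, slack=4)
Line 4: ['island', 'data', 'run'] (min_width=15, slack=3)
Line 5: ['voice', 'salty'] (min_width=11, slack=7)
Line 6: ['dictionary', 'evening'] (min_width=18, slack=0)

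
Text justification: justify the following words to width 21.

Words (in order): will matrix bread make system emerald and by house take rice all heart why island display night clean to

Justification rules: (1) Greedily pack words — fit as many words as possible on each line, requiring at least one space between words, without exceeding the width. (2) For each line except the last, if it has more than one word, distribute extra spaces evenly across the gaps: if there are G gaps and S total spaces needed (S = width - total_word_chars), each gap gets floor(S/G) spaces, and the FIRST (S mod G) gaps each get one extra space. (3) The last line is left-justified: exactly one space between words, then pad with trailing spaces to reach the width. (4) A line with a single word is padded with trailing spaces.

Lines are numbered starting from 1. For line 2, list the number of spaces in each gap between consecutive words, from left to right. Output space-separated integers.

Line 1: ['will', 'matrix', 'bread'] (min_width=17, slack=4)
Line 2: ['make', 'system', 'emerald'] (min_width=19, slack=2)
Line 3: ['and', 'by', 'house', 'take'] (min_width=17, slack=4)
Line 4: ['rice', 'all', 'heart', 'why'] (min_width=18, slack=3)
Line 5: ['island', 'display', 'night'] (min_width=20, slack=1)
Line 6: ['clean', 'to'] (min_width=8, slack=13)

Answer: 2 2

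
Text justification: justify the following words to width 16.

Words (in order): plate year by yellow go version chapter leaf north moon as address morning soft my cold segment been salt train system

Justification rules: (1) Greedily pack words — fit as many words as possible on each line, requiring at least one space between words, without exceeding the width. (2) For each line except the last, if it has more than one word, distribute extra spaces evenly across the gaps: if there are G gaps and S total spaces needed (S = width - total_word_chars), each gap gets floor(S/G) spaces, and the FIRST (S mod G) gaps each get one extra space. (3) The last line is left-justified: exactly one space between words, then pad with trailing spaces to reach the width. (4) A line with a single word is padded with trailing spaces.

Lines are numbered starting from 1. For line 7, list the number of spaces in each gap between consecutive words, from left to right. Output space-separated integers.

Answer: 5

Derivation:
Line 1: ['plate', 'year', 'by'] (min_width=13, slack=3)
Line 2: ['yellow', 'go'] (min_width=9, slack=7)
Line 3: ['version', 'chapter'] (min_width=15, slack=1)
Line 4: ['leaf', 'north', 'moon'] (min_width=15, slack=1)
Line 5: ['as', 'address'] (min_width=10, slack=6)
Line 6: ['morning', 'soft', 'my'] (min_width=15, slack=1)
Line 7: ['cold', 'segment'] (min_width=12, slack=4)
Line 8: ['been', 'salt', 'train'] (min_width=15, slack=1)
Line 9: ['system'] (min_width=6, slack=10)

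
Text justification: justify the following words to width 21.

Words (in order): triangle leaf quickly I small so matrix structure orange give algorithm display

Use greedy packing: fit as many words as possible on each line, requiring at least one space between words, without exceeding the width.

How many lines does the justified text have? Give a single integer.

Answer: 4

Derivation:
Line 1: ['triangle', 'leaf', 'quickly'] (min_width=21, slack=0)
Line 2: ['I', 'small', 'so', 'matrix'] (min_width=17, slack=4)
Line 3: ['structure', 'orange', 'give'] (min_width=21, slack=0)
Line 4: ['algorithm', 'display'] (min_width=17, slack=4)
Total lines: 4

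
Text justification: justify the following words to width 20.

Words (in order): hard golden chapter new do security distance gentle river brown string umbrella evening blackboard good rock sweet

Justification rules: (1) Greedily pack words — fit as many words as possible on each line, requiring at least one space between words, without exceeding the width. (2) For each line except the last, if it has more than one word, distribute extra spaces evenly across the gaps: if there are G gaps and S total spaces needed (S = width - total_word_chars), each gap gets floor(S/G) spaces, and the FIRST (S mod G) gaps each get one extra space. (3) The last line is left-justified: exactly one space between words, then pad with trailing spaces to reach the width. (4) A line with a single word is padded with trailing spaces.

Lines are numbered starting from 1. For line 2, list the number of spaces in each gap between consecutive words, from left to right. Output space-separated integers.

Answer: 4 3

Derivation:
Line 1: ['hard', 'golden', 'chapter'] (min_width=19, slack=1)
Line 2: ['new', 'do', 'security'] (min_width=15, slack=5)
Line 3: ['distance', 'gentle'] (min_width=15, slack=5)
Line 4: ['river', 'brown', 'string'] (min_width=18, slack=2)
Line 5: ['umbrella', 'evening'] (min_width=16, slack=4)
Line 6: ['blackboard', 'good', 'rock'] (min_width=20, slack=0)
Line 7: ['sweet'] (min_width=5, slack=15)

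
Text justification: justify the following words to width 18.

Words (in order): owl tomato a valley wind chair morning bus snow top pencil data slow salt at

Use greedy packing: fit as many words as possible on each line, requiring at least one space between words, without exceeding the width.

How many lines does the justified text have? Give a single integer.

Answer: 5

Derivation:
Line 1: ['owl', 'tomato', 'a'] (min_width=12, slack=6)
Line 2: ['valley', 'wind', 'chair'] (min_width=17, slack=1)
Line 3: ['morning', 'bus', 'snow'] (min_width=16, slack=2)
Line 4: ['top', 'pencil', 'data'] (min_width=15, slack=3)
Line 5: ['slow', 'salt', 'at'] (min_width=12, slack=6)
Total lines: 5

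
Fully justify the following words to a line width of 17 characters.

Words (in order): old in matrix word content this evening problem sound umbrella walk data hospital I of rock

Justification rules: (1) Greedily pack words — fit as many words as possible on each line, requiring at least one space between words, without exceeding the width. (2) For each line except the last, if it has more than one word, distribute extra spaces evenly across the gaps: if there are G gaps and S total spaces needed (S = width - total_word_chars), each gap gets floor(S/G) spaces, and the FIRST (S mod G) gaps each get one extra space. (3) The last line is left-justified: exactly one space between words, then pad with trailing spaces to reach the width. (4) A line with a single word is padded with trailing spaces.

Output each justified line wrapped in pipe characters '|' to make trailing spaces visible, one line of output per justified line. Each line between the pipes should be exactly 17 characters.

Answer: |old   in   matrix|
|word content this|
|evening   problem|
|sound    umbrella|
|walk         data|
|hospital   I   of|
|rock             |

Derivation:
Line 1: ['old', 'in', 'matrix'] (min_width=13, slack=4)
Line 2: ['word', 'content', 'this'] (min_width=17, slack=0)
Line 3: ['evening', 'problem'] (min_width=15, slack=2)
Line 4: ['sound', 'umbrella'] (min_width=14, slack=3)
Line 5: ['walk', 'data'] (min_width=9, slack=8)
Line 6: ['hospital', 'I', 'of'] (min_width=13, slack=4)
Line 7: ['rock'] (min_width=4, slack=13)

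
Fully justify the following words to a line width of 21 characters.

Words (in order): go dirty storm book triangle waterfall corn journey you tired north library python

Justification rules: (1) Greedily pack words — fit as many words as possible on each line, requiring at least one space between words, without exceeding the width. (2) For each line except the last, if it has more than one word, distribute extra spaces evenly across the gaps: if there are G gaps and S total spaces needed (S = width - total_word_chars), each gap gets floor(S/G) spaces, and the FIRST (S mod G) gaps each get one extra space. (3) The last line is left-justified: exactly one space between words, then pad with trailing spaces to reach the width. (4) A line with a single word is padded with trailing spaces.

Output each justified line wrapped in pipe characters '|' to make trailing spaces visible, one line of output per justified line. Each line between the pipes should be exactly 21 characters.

Answer: |go  dirty  storm book|
|triangle    waterfall|
|corn    journey   you|
|tired  north  library|
|python               |

Derivation:
Line 1: ['go', 'dirty', 'storm', 'book'] (min_width=19, slack=2)
Line 2: ['triangle', 'waterfall'] (min_width=18, slack=3)
Line 3: ['corn', 'journey', 'you'] (min_width=16, slack=5)
Line 4: ['tired', 'north', 'library'] (min_width=19, slack=2)
Line 5: ['python'] (min_width=6, slack=15)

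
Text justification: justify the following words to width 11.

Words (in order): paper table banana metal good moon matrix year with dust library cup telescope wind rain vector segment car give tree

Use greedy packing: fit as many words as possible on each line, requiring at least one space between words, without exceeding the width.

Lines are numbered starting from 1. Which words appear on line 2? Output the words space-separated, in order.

Answer: banana

Derivation:
Line 1: ['paper', 'table'] (min_width=11, slack=0)
Line 2: ['banana'] (min_width=6, slack=5)
Line 3: ['metal', 'good'] (min_width=10, slack=1)
Line 4: ['moon', 'matrix'] (min_width=11, slack=0)
Line 5: ['year', 'with'] (min_width=9, slack=2)
Line 6: ['dust'] (min_width=4, slack=7)
Line 7: ['library', 'cup'] (min_width=11, slack=0)
Line 8: ['telescope'] (min_width=9, slack=2)
Line 9: ['wind', 'rain'] (min_width=9, slack=2)
Line 10: ['vector'] (min_width=6, slack=5)
Line 11: ['segment', 'car'] (min_width=11, slack=0)
Line 12: ['give', 'tree'] (min_width=9, slack=2)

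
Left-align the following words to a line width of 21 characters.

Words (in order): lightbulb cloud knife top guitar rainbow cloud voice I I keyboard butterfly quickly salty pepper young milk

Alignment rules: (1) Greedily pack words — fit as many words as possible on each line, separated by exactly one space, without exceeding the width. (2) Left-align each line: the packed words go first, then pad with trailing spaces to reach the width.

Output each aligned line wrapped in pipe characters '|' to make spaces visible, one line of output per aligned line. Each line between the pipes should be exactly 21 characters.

Answer: |lightbulb cloud knife|
|top guitar rainbow   |
|cloud voice I I      |
|keyboard butterfly   |
|quickly salty pepper |
|young milk           |

Derivation:
Line 1: ['lightbulb', 'cloud', 'knife'] (min_width=21, slack=0)
Line 2: ['top', 'guitar', 'rainbow'] (min_width=18, slack=3)
Line 3: ['cloud', 'voice', 'I', 'I'] (min_width=15, slack=6)
Line 4: ['keyboard', 'butterfly'] (min_width=18, slack=3)
Line 5: ['quickly', 'salty', 'pepper'] (min_width=20, slack=1)
Line 6: ['young', 'milk'] (min_width=10, slack=11)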